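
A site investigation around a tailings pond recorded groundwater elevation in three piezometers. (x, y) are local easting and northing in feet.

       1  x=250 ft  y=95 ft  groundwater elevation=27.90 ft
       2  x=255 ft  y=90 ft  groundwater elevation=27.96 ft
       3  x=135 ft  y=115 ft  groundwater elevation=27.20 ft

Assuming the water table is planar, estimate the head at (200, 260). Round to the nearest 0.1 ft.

Differences from 1: to 2 (Δx, Δy, Δh) = (5, -5, +0.06); to 3 = (-115, 20, -0.70).
Solve a·Δx + b·Δy = Δh: det = 5·20 − (-115)·(-5) = -475.
∂h/∂x = [(+0.06)·20 − (-0.70)·(-5)] / -475 = +0.004842
∂h/∂y = [5·(-0.70) − (-115)·(+0.06)] / -475 = -0.007158
h(200, 260) = 27.90 + (+0.004842)·(-50) + (-0.007158)·(165) = 27.90 -0.242 -1.181 = 26.477 ft.

26.5 ft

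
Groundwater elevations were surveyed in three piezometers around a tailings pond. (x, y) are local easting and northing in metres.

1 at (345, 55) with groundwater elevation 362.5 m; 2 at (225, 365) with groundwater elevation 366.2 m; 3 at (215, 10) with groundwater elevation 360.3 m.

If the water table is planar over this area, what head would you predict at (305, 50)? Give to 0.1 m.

362.0 m

Taking 1 as reference: 2−1 = (-120, 310, +3.7); 3−1 = (-130, -45, -2.2).
Solve a·Δx + b·Δy = Δh: det = (-120)·(-45) − (-130)·310 = 45700.
∂h/∂x = [(+3.7)·(-45) − (-2.2)·310] / 45700 = +0.01128
∂h/∂y = [(-120)·(-2.2) − (-130)·(+3.7)] / 45700 = +0.01630
h(305, 50) = 362.5 + (+0.01128)·(-40) + (+0.01630)·(-5) = 362.5 -0.451 -0.082 = 361.967 m.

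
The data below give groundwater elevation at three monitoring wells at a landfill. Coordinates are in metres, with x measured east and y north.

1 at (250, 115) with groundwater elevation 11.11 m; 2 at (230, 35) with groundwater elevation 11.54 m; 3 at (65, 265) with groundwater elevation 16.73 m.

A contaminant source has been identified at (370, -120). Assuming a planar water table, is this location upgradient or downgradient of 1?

Differences from 1: to 2 (Δx, Δy, Δh) = (-20, -80, +0.43); to 3 = (-185, 150, +5.62).
Solve a·Δx + b·Δy = Δh: det = (-20)·150 − (-185)·(-80) = -17800.
∂h/∂x = [(+0.43)·150 − (+5.62)·(-80)] / -17800 = -0.02888
∂h/∂y = [(-20)·(+5.62) − (-185)·(+0.43)] / -17800 = +0.001846
Head at (370, -120) = 11.11 + (-0.02888)·(120) + (+0.001846)·(-235) = 7.21 m.
That is lower than the 11.11 m at 1, so the point is downgradient.

downgradient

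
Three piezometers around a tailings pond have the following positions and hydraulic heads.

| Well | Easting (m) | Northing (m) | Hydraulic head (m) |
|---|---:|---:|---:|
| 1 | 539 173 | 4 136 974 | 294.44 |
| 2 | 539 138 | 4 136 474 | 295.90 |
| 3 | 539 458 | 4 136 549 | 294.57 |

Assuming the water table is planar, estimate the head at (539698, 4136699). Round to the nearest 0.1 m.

293.3 m

Differences from 1: to 2 (Δx, Δy, Δh) = (-35, -500, +1.46); to 3 = (285, -425, +0.13).
Determinant of the coordinate differences = (-35)·(-425) − 285·(-500) = 157375.
∂h/∂x = [(+1.46)·(-425) − (+0.13)·(-500)] / 157375 = -0.003530
∂h/∂y = [(-35)·(+0.13) − 285·(+1.46)] / 157375 = -0.002673
h(539698, 4136699) = 294.44 + (-0.003530)·(525) + (-0.002673)·(-275) = 294.44 -1.853 +0.735 = 293.322 m.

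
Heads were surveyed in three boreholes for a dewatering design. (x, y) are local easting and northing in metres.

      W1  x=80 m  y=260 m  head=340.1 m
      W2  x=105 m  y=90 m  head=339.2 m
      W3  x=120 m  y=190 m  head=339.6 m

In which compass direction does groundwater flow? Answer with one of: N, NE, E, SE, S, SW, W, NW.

SE

Differences from W1: to W2 (Δx, Δy, Δh) = (25, -170, -0.9); to W3 = (40, -70, -0.5).
Determinant of the coordinate differences = 25·(-70) − 40·(-170) = 5050.
∂h/∂x = [(-0.9)·(-70) − (-0.5)·(-170)] / 5050 = -0.004356
∂h/∂y = [25·(-0.5) − 40·(-0.9)] / 5050 = +0.004653
Flow = −∇h = (+0.004356 east, -0.004653 north), which points southeast.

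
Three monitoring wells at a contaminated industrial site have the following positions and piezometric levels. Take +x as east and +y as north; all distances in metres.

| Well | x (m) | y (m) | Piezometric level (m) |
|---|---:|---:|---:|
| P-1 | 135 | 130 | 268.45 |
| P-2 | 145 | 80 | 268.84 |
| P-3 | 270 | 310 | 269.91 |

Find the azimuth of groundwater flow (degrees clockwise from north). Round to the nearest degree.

285°

Taking P-1 as reference: P-2−P-1 = (10, -50, +0.39); P-3−P-1 = (135, 180, +1.46).
Solve a·Δx + b·Δy = Δh: det = 10·180 − 135·(-50) = 8550.
∂h/∂x = [(+0.39)·180 − (+1.46)·(-50)] / 8550 = +0.01675
∂h/∂y = [10·(+1.46) − 135·(+0.39)] / 8550 = -0.004450
Flow direction (−∇h) has components (-0.01675 E, +0.004450 N).
Azimuth = atan2(E, N) = atan2(-0.01675, +0.004450) = 284.9° ≈ 285°.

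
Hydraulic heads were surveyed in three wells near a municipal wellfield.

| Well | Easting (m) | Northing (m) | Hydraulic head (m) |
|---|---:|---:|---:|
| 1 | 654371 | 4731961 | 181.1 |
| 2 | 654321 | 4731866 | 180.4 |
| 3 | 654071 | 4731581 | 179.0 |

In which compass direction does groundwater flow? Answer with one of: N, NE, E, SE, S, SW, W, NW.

SE

Taking 1 as reference: 2−1 = (-50, -95, -0.7); 3−1 = (-300, -380, -2.1).
Solve a·Δx + b·Δy = Δh: det = (-50)·(-380) − (-300)·(-95) = -9500.
∂h/∂x = [(-0.7)·(-380) − (-2.1)·(-95)] / -9500 = -0.007000
∂h/∂y = [(-50)·(-2.1) − (-300)·(-0.7)] / -9500 = +0.01105
Flow = −∇h = (+0.007000 east, -0.01105 north), which points southeast.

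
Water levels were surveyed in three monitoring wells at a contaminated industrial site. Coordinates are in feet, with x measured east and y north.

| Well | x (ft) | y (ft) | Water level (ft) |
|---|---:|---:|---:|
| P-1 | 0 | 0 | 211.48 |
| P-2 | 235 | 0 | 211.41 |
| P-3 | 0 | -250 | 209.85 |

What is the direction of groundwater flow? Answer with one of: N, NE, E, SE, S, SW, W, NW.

S

∂h/∂x = (211.41 − 211.48) / (235 − 0) = -0.0002979
∂h/∂y = (209.85 − 211.48) / (-250 − 0) = +0.006520
Flow = −∇h = (+0.0002979 east, -0.006520 north), which points south.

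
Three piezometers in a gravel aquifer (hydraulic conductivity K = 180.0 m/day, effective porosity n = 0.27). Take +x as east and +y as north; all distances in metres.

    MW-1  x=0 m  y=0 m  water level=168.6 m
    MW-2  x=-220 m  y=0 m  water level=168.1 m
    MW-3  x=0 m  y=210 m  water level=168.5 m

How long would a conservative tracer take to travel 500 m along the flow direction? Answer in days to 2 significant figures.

320 days

∂h/∂x = (168.1 − 168.6) / (-220 − 0) = +0.002273
∂h/∂y = (168.5 − 168.6) / (210 − 0) = -0.0004762
|∇h| = √(0.002273² + -0.0004762²) = 0.002322
Seepage velocity v = K·i/n = 180.0 × 0.002322 / 0.27 = 1.548 m/day.
t = 500 / 1.548 = 323 days.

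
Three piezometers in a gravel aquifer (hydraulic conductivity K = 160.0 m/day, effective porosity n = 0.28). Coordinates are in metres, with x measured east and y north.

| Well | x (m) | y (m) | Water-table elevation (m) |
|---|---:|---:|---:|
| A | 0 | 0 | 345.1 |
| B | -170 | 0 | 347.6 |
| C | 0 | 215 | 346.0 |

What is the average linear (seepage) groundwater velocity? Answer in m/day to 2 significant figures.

∂h/∂x = (347.6 − 345.1) / (-170 − 0) = -0.01471
∂h/∂y = (346.0 − 345.1) / (215 − 0) = +0.004186
|∇h| = √(-0.01471² + 0.004186²) = 0.01529
Seepage velocity v = K·i/n = 160.0 × 0.01529 / 0.28 = 8.737 m/day.

8.7 m/day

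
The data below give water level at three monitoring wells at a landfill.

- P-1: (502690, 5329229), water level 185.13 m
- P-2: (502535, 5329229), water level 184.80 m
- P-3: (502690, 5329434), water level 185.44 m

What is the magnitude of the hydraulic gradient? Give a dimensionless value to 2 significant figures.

∂h/∂x = (184.80 − 185.13) / (502535 − 502690) = +0.002129
∂h/∂y = (185.44 − 185.13) / (5329434 − 5329229) = +0.001512
|∇h| = √(0.002129² + 0.001512²) = 0.002611

0.0026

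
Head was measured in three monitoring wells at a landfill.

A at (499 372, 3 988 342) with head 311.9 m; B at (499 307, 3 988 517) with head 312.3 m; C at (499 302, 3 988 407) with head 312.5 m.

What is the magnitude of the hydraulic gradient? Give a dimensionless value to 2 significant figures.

Differences from A: to B (Δx, Δy, Δh) = (-65, 175, +0.4); to C = (-70, 65, +0.6).
Solve a·Δx + b·Δy = Δh: det = (-65)·65 − (-70)·175 = 8025.
∂h/∂x = [(+0.4)·65 − (+0.6)·175] / 8025 = -0.009844
∂h/∂y = [(-65)·(+0.6) − (-70)·(+0.4)] / 8025 = -0.001371
|∇h| = √(-0.009844² + -0.001371²) = 0.009939

0.0099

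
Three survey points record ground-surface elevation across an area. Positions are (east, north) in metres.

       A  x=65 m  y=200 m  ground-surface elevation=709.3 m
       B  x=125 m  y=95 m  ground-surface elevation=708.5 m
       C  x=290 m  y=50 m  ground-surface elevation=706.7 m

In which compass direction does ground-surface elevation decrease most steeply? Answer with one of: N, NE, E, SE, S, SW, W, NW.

With z = a·x + b·y + c and A as origin, the differences give:
  60·a + (-105)·b = -0.8
  225·a + (-150)·b = -2.6
Eliminate b (×(-150) and ×(-105), subtract): 14625·a = -153.00 → a = ∂z/∂x = -0.01046
Back-substitute: b = ∂z/∂y = +0.001641.
Steepest decrease is along −∇f = (+0.01046 E, -0.001641 N) → east.

E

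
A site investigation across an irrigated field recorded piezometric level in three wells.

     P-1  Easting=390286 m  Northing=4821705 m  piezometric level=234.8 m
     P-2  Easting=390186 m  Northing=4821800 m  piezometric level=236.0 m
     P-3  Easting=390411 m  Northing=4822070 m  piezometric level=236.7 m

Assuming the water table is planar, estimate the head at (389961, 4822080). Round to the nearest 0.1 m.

Taking P-1 as reference: P-2−P-1 = (-100, 95, +1.2); P-3−P-1 = (125, 365, +1.9).
Determinant of the coordinate differences = (-100)·365 − 125·95 = -48375.
∂h/∂x = [(+1.2)·365 − (+1.9)·95] / -48375 = -0.005323
∂h/∂y = [(-100)·(+1.9) − 125·(+1.2)] / -48375 = +0.007028
h(389961, 4822080) = 234.8 + (-0.005323)·(-325) + (+0.007028)·(375) = 234.8 +1.730 +2.636 = 239.166 m.

239.2 m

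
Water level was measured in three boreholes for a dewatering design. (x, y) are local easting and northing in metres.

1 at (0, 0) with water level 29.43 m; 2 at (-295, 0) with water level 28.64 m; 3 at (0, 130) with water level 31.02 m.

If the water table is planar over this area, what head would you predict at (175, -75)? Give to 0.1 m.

29.0 m

∂h/∂x = (28.64 − 29.43) / (-295 − 0) = +0.002678
∂h/∂y = (31.02 − 29.43) / (130 − 0) = +0.01223
h(175, -75) = 29.43 + (+0.002678)·(175) + (+0.01223)·(-75) = 29.43 +0.469 -0.917 = 28.981 m.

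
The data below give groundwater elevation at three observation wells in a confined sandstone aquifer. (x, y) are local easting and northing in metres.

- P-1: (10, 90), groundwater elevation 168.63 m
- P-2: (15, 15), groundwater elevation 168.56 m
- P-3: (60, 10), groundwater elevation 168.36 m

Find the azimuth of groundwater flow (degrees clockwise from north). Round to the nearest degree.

Taking P-1 as reference: P-2−P-1 = (5, -75, -0.07); P-3−P-1 = (50, -80, -0.27).
Solve a·Δx + b·Δy = Δh: det = 5·(-80) − 50·(-75) = 3350.
∂h/∂x = [(-0.07)·(-80) − (-0.27)·(-75)] / 3350 = -0.004373
∂h/∂y = [5·(-0.27) − 50·(-0.07)] / 3350 = +0.0006418
Flow direction (−∇h) has components (+0.004373 E, -0.0006418 N).
Azimuth = atan2(E, N) = atan2(+0.004373, -0.0006418) = 98.3° ≈ 098°.

098°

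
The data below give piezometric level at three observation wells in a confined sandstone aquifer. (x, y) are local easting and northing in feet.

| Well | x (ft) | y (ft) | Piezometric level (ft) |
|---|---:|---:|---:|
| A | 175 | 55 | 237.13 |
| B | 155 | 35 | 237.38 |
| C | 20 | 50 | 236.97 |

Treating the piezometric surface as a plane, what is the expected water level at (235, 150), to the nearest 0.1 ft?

235.9 ft

With h = a·x + b·y + c and A as origin, the differences give:
  (-20)·a + (-20)·b = +0.25
  (-155)·a + (-5)·b = -0.16
Eliminate b (×(-5) and ×(-20), subtract): -3000·a = -4.450 → a = ∂h/∂x = +0.001483
Back-substitute: b = ∂h/∂y = -0.01398.
h(235, 150) = 237.13 + (+0.001483)·(60) + (-0.01398)·(95) = 237.13 +0.089 -1.328 = 235.891 ft.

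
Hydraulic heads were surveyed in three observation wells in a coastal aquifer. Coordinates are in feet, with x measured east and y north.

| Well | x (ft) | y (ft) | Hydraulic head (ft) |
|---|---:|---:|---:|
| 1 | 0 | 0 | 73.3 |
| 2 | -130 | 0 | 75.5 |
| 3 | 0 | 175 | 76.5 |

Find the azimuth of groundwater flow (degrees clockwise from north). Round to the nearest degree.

137°

∂h/∂x = (75.5 − 73.3) / (-130 − 0) = -0.01692
∂h/∂y = (76.5 − 73.3) / (175 − 0) = +0.01829
Flow direction (−∇h) has components (+0.01692 E, -0.01829 N).
Azimuth = atan2(E, N) = atan2(+0.01692, -0.01829) = 137.2° ≈ 137°.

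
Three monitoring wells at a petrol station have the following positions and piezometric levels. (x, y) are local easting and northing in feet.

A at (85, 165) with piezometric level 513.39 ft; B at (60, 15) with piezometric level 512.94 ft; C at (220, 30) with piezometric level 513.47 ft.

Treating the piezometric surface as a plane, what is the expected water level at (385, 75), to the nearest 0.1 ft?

Differences from A: to B (Δx, Δy, Δh) = (-25, -150, -0.45); to C = (135, -135, +0.08).
Solve a·Δx + b·Δy = Δh: det = (-25)·(-135) − 135·(-150) = 23625.
∂h/∂x = [(-0.45)·(-135) − (+0.08)·(-150)] / 23625 = +0.003079
∂h/∂y = [(-25)·(+0.08) − 135·(-0.45)] / 23625 = +0.002487
h(385, 75) = 513.39 + (+0.003079)·(300) + (+0.002487)·(-90) = 513.39 +0.924 -0.224 = 514.090 ft.

514.1 ft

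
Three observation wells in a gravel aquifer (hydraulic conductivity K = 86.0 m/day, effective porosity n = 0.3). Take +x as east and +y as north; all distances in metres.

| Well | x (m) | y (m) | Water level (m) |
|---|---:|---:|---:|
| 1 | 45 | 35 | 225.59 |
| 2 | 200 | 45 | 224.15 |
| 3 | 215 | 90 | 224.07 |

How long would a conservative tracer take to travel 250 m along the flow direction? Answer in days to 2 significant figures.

92 days

With h = a·x + b·y + c and 1 as origin, the differences give:
  155·a + 10·b = -1.44
  170·a + 55·b = -1.52
Eliminate b (×55 and ×10, subtract): 6825·a = -64.000 → a = ∂h/∂x = -0.009377
Back-substitute: b = ∂h/∂y = +0.001348.
|∇h| = √(-0.009377² + 0.001348²) = 0.009473
Seepage velocity v = K·i/n = 86.0 × 0.009473 / 0.3 = 2.716 m/day.
t = 250 / 2.716 = 92.05 days.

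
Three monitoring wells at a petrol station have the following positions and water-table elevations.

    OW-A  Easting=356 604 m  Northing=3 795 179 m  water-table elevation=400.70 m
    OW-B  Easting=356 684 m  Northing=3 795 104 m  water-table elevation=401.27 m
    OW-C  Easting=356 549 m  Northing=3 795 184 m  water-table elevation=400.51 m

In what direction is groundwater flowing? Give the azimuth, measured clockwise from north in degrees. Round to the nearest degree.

325°

Taking OW-A as reference: OW-B−OW-A = (80, -75, +0.57); OW-C−OW-A = (-55, 5, -0.19).
Determinant of the coordinate differences = 80·5 − (-55)·(-75) = -3725.
∂h/∂x = [(+0.57)·5 − (-0.19)·(-75)] / -3725 = +0.003060
∂h/∂y = [80·(-0.19) − (-55)·(+0.57)] / -3725 = -0.004336
Flow direction (−∇h) has components (-0.003060 E, +0.004336 N).
Azimuth = atan2(E, N) = atan2(-0.003060, +0.004336) = 324.8° ≈ 325°.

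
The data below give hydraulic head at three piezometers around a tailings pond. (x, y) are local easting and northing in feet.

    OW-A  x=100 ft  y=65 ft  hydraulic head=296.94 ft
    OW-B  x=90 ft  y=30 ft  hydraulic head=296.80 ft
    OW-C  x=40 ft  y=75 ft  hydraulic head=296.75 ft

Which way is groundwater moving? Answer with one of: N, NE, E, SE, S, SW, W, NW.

SW

Taking OW-A as reference: OW-B−OW-A = (-10, -35, -0.14); OW-C−OW-A = (-60, 10, -0.19).
Solve a·Δx + b·Δy = Δh: det = (-10)·10 − (-60)·(-35) = -2200.
∂h/∂x = [(-0.14)·10 − (-0.19)·(-35)] / -2200 = +0.003659
∂h/∂y = [(-10)·(-0.19) − (-60)·(-0.14)] / -2200 = +0.002955
Flow = −∇h = (-0.003659 east, -0.002955 north), which points southwest.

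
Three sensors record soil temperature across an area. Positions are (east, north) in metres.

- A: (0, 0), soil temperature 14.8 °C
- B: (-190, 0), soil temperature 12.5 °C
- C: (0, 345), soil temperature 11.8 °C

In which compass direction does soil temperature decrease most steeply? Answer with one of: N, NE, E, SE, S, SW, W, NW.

NW

∂T/∂x = (12.5 − 14.8) / (-190 − 0) = +0.01211
∂T/∂y = (11.8 − 14.8) / (345 − 0) = -0.008696
Steepest decrease is along −∇f = (-0.01211 E, +0.008696 N) → northwest.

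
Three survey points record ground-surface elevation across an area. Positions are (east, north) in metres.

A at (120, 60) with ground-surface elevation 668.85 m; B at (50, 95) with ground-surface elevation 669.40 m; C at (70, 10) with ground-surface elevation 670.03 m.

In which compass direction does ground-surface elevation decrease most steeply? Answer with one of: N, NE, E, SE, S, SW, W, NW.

NE

Differences from A: to B (Δx, Δy, Δh) = (-70, 35, +0.55); to C = (-50, -50, +1.18).
Determinant of the coordinate differences = (-70)·(-50) − (-50)·35 = 5250.
∂z/∂x = [(+0.55)·(-50) − (+1.18)·35] / 5250 = -0.01310
∂z/∂y = [(-70)·(+1.18) − (-50)·(+0.55)] / 5250 = -0.01050
Steepest decrease is along −∇f = (+0.01310 E, +0.01050 N) → northeast.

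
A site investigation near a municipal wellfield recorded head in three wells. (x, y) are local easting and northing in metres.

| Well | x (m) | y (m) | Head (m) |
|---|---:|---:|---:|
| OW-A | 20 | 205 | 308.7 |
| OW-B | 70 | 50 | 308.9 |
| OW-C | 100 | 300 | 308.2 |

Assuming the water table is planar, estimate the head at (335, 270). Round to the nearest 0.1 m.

Differences from OW-A: to OW-B (Δx, Δy, Δh) = (50, -155, +0.2); to OW-C = (80, 95, -0.5).
Determinant of the coordinate differences = 50·95 − 80·(-155) = 17150.
∂h/∂x = [(+0.2)·95 − (-0.5)·(-155)] / 17150 = -0.003411
∂h/∂y = [50·(-0.5) − 80·(+0.2)] / 17150 = -0.002391
h(335, 270) = 308.7 + (-0.003411)·(315) + (-0.002391)·(65) = 308.7 -1.074 -0.155 = 307.470 m.

307.5 m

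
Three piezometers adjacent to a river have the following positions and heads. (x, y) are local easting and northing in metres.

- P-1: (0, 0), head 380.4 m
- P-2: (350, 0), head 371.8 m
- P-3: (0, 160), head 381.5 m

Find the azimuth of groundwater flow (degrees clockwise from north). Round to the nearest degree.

∂h/∂x = (371.8 − 380.4) / (350 − 0) = -0.02457
∂h/∂y = (381.5 − 380.4) / (160 − 0) = +0.006875
Flow direction (−∇h) has components (+0.02457 E, -0.006875 N).
Azimuth = atan2(E, N) = atan2(+0.02457, -0.006875) = 105.6° ≈ 106°.

106°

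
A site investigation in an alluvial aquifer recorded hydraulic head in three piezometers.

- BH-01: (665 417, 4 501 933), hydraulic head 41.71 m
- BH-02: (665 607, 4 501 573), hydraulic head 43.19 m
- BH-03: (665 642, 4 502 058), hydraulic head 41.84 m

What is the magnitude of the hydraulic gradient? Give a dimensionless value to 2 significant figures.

Differences from BH-01: to BH-02 (Δx, Δy, Δh) = (190, -360, +1.48); to BH-03 = (225, 125, +0.13).
Determinant of the coordinate differences = 190·125 − 225·(-360) = 104750.
∂h/∂x = [(+1.48)·125 − (+0.13)·(-360)] / 104750 = +0.002213
∂h/∂y = [190·(+0.13) − 225·(+1.48)] / 104750 = -0.002943
|∇h| = √(0.002213² + -0.002943²) = 0.003682

0.0037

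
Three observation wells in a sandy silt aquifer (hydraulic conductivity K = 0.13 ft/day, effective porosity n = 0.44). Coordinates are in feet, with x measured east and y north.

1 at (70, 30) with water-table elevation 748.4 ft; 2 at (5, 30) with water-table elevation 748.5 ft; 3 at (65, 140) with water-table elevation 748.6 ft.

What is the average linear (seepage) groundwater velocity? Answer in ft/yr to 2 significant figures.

With h = a·x + b·y + c and 1 as origin, the differences give:
  (-65)·a + 0·b = +0.1
  (-5)·a + 110·b = +0.2
Eliminate b (×110 and ×0, subtract): -7150·a = 11.00 → a = ∂h/∂x = -0.001538
Back-substitute: b = ∂h/∂y = +0.001748.
|∇h| = √(-0.001538² + 0.001748²) = 0.002328
Seepage velocity v = K·i/n = 0.13 × 0.002328 / 0.44 = 0.0006878 ft/day = 0.2512 ft/yr.

0.25 ft/yr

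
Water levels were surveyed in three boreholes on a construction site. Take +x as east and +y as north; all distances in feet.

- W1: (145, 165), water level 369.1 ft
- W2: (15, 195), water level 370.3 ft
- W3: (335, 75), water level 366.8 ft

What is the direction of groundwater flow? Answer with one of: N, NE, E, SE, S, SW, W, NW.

SE

Three-point gradient (reference W1): Δ to W2 = (-130, 30, +1.2), Δ to W3 = (190, -90, -2.3).
∂h/∂x = -0.006500, ∂h/∂y = +0.01183 (det = 6000).
Flow = −∇h = (+0.006500 east, -0.01183 north), which points southeast.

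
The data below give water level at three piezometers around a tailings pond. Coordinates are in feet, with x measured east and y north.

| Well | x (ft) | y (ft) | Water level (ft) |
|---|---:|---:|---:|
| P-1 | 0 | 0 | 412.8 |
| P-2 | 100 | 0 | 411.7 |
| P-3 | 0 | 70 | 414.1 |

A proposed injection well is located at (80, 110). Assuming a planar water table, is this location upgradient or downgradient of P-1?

upgradient

∂h/∂x = (411.7 − 412.8) / (100 − 0) = -0.01100
∂h/∂y = (414.1 − 412.8) / (70 − 0) = +0.01857
Head at (80, 110) = 412.8 + (-0.01100)·(80) + (+0.01857)·(110) = 413.96 ft.
That is higher than the 412.8 ft at P-1, so the point is upgradient.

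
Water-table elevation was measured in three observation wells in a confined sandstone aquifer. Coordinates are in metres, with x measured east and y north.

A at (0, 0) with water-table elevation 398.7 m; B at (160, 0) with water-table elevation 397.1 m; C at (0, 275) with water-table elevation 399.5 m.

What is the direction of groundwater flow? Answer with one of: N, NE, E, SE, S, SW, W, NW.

E

∂h/∂x = (397.1 − 398.7) / (160 − 0) = -0.010000
∂h/∂y = (399.5 − 398.7) / (275 − 0) = +0.002909
Flow = −∇h = (+0.010000 east, -0.002909 north), which points east.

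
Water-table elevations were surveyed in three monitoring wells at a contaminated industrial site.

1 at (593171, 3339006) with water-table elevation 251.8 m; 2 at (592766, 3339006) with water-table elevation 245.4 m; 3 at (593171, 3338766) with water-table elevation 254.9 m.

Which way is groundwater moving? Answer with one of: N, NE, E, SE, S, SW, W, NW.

NW

∂h/∂x = (245.4 − 251.8) / (592766 − 593171) = +0.01580
∂h/∂y = (254.9 − 251.8) / (3338766 − 3339006) = -0.01292
Flow = −∇h = (-0.01580 east, +0.01292 north), which points northwest.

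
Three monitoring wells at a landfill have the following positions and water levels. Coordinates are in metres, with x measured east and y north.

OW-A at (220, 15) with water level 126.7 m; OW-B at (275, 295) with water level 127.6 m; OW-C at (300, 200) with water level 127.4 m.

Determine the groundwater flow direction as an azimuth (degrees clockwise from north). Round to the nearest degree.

Taking OW-A as reference: OW-B−OW-A = (55, 280, +0.9); OW-C−OW-A = (80, 185, +0.7).
Determinant of the coordinate differences = 55·185 − 80·280 = -12225.
∂h/∂x = [(+0.9)·185 − (+0.7)·280] / -12225 = +0.002413
∂h/∂y = [55·(+0.7) − 80·(+0.9)] / -12225 = +0.002740
Flow direction (−∇h) has components (-0.002413 E, -0.002740 N).
Azimuth = atan2(E, N) = atan2(-0.002413, -0.002740) = 221.4° ≈ 221°.

221°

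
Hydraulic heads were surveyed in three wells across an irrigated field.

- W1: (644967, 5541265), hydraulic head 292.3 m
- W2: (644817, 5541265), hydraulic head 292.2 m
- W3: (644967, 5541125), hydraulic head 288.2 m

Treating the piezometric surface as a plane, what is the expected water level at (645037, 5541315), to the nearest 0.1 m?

∂h/∂x = (292.2 − 292.3) / (644817 − 644967) = +0.0006667
∂h/∂y = (288.2 − 292.3) / (5541125 − 5541265) = +0.02929
h(645037, 5541315) = 292.3 + (+0.0006667)·(70) + (+0.02929)·(50) = 292.3 +0.047 +1.464 = 293.811 m.

293.8 m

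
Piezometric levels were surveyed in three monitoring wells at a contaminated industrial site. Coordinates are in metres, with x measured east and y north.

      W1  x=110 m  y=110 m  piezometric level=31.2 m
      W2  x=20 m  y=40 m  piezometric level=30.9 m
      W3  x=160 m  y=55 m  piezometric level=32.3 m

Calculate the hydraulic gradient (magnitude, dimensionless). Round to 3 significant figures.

Differences from W1: to W2 (Δx, Δy, Δh) = (-90, -70, -0.3); to W3 = (50, -55, +1.1).
Determinant of the coordinate differences = (-90)·(-55) − 50·(-70) = 8450.
∂h/∂x = [(-0.3)·(-55) − (+1.1)·(-70)] / 8450 = +0.01107
∂h/∂y = [(-90)·(+1.1) − 50·(-0.3)] / 8450 = -0.009941
|∇h| = √(0.01107² + -0.009941²) = 0.01488

0.0149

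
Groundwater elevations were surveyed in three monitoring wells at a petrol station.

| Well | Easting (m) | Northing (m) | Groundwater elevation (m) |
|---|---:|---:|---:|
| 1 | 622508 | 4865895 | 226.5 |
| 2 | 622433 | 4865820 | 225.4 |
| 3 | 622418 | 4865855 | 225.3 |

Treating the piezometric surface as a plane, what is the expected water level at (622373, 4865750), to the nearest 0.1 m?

224.5 m

With h = a·x + b·y + c and 1 as origin, the differences give:
  (-75)·a + (-75)·b = -1.1
  (-90)·a + (-40)·b = -1.2
Eliminate b (×(-40) and ×(-75), subtract): -3750·a = -46.00 → a = ∂h/∂x = +0.01227
Back-substitute: b = ∂h/∂y = +0.002400.
h(622373, 4865750) = 226.5 + (+0.01227)·(-135) + (+0.002400)·(-145) = 226.5 -1.656 -0.348 = 224.496 m.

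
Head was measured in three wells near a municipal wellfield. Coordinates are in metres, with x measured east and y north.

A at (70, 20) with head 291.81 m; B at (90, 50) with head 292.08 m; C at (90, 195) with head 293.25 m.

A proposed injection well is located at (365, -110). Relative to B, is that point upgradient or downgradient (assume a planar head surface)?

downgradient

With h = a·x + b·y + c and A as origin, the differences give:
  20·a + 30·b = +0.27
  20·a + 175·b = +1.44
Eliminate b (×175 and ×30, subtract): 2900·a = 4.050 → a = ∂h/∂x = +0.001397
Back-substitute: b = ∂h/∂y = +0.008069.
Head at (365, -110) = 291.81 + (+0.001397)·(295) + (+0.008069)·(-130) = 291.17 m.
That is lower than the 292.08 m at B, so the point is downgradient.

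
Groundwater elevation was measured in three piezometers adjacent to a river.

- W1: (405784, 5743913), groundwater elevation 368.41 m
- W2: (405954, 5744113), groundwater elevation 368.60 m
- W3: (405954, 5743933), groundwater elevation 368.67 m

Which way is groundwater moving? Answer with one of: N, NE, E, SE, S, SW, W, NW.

W

Taking W1 as reference: W2−W1 = (170, 200, +0.19); W3−W1 = (170, 20, +0.26).
Determinant of the coordinate differences = 170·20 − 170·200 = -30600.
∂h/∂x = [(+0.19)·20 − (+0.26)·200] / -30600 = +0.001575
∂h/∂y = [170·(+0.26) − 170·(+0.19)] / -30600 = -0.0003889
Flow = −∇h = (-0.001575 east, +0.0003889 north), which points west.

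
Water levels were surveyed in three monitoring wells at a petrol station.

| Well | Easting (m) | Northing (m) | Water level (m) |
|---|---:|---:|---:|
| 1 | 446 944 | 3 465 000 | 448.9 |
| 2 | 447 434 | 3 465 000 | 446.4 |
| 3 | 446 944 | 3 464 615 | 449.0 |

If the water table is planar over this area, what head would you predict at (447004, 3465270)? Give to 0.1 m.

448.5 m

∂h/∂x = (446.4 − 448.9) / (447434 − 446944) = -0.005102
∂h/∂y = (449.0 − 448.9) / (3464615 − 3465000) = -0.0002597
h(447004, 3465270) = 448.9 + (-0.005102)·(60) + (-0.0002597)·(270) = 448.9 -0.306 -0.070 = 448.524 m.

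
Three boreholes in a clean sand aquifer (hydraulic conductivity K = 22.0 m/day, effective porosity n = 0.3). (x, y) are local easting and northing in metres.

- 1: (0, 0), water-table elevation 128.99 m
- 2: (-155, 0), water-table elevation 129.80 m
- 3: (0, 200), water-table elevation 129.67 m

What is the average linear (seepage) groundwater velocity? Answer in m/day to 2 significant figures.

∂h/∂x = (129.80 − 128.99) / (-155 − 0) = -0.005226
∂h/∂y = (129.67 − 128.99) / (200 − 0) = +0.003400
|∇h| = √(-0.005226² + 0.003400²) = 0.006235
Seepage velocity v = K·i/n = 22.0 × 0.006235 / 0.3 = 0.4572 m/day.

0.46 m/day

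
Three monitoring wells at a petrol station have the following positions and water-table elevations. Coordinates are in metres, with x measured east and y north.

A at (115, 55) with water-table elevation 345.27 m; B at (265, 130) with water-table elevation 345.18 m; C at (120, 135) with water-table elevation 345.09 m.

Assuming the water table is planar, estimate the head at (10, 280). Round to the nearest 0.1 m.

344.7 m

With h = a·x + b·y + c and A as origin, the differences give:
  150·a + 75·b = -0.09
  5·a + 80·b = -0.18
Eliminate b (×80 and ×75, subtract): 11625·a = 6.300 → a = ∂h/∂x = +0.0005419
Back-substitute: b = ∂h/∂y = -0.002284.
h(10, 280) = 345.27 + (+0.0005419)·(-105) + (-0.002284)·(225) = 345.27 -0.057 -0.514 = 344.699 m.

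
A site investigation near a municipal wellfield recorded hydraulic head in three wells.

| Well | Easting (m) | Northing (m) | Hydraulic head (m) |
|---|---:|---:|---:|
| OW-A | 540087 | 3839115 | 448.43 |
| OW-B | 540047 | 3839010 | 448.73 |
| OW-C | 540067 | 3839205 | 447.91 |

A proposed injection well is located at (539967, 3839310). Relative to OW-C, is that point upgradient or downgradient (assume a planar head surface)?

Differences from OW-A: to OW-B (Δx, Δy, Δh) = (-40, -105, +0.30); to OW-C = (-20, 90, -0.52).
Determinant of the coordinate differences = (-40)·90 − (-20)·(-105) = -5700.
∂h/∂x = [(+0.30)·90 − (-0.52)·(-105)] / -5700 = +0.004842
∂h/∂y = [(-40)·(-0.52) − (-20)·(+0.30)] / -5700 = -0.004702
Head at (539967, 3839310) = 448.43 + (+0.004842)·(-120) + (-0.004702)·(195) = 446.93 m.
That is lower than the 447.91 m at OW-C, so the point is downgradient.

downgradient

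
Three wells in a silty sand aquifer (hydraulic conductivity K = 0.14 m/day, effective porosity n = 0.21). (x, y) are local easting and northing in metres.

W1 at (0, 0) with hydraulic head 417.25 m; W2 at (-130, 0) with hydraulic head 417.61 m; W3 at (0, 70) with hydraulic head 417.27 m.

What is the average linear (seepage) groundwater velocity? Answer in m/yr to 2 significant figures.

∂h/∂x = (417.61 − 417.25) / (-130 − 0) = -0.002769
∂h/∂y = (417.27 − 417.25) / (70 − 0) = +0.0002857
|∇h| = √(-0.002769² + 0.0002857²) = 0.002784
Seepage velocity v = K·i/n = 0.14 × 0.002784 / 0.21 = 0.001856 m/day = 0.6779 m/yr.

0.68 m/yr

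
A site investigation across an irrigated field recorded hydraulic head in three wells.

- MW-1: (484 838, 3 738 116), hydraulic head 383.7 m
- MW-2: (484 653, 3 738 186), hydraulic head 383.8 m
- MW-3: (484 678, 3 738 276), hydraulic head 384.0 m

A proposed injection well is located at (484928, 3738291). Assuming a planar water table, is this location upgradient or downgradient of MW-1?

upgradient

With h = a·x + b·y + c and MW-1 as origin, the differences give:
  (-185)·a + 70·b = +0.1
  (-160)·a + 160·b = +0.3
Eliminate b (×160 and ×70, subtract): -18400·a = -5.00 → a = ∂h/∂x = +0.0002717
Back-substitute: b = ∂h/∂y = +0.002147.
Head at (484928, 3738291) = 383.7 + (+0.0002717)·(90) + (+0.002147)·(175) = 384.10 m.
That is higher than the 383.7 m at MW-1, so the point is upgradient.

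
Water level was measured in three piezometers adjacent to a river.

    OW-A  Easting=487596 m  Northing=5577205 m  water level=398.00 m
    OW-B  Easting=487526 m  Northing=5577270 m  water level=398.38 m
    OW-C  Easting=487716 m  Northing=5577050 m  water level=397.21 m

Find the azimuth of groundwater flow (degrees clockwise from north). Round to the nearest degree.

142°

Taking OW-A as reference: OW-B−OW-A = (-70, 65, +0.38); OW-C−OW-A = (120, -155, -0.79).
Solve a·Δx + b·Δy = Δh: det = (-70)·(-155) − 120·65 = 3050.
∂h/∂x = [(+0.38)·(-155) − (-0.79)·65] / 3050 = -0.002475
∂h/∂y = [(-70)·(-0.79) − 120·(+0.38)] / 3050 = +0.003180
Flow direction (−∇h) has components (+0.002475 E, -0.003180 N).
Azimuth = atan2(E, N) = atan2(+0.002475, -0.003180) = 142.1° ≈ 142°.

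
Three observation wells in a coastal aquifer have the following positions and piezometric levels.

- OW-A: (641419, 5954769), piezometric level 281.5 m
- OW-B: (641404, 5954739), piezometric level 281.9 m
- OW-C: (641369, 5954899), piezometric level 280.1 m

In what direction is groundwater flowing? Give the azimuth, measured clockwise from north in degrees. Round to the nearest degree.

Taking OW-A as reference: OW-B−OW-A = (-15, -30, +0.4); OW-C−OW-A = (-50, 130, -1.4).
Determinant of the coordinate differences = (-15)·130 − (-50)·(-30) = -3450.
∂h/∂x = [(+0.4)·130 − (-1.4)·(-30)] / -3450 = -0.002899
∂h/∂y = [(-15)·(-1.4) − (-50)·(+0.4)] / -3450 = -0.01188
Flow direction (−∇h) has components (+0.002899 E, +0.01188 N).
Azimuth = atan2(E, N) = atan2(+0.002899, +0.01188) = 13.7° ≈ 014°.

014°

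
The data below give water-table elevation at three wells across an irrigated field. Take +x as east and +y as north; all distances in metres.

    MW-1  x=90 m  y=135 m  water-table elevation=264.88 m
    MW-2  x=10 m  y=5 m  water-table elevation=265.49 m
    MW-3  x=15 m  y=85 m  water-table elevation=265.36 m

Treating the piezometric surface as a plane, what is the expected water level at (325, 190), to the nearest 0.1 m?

263.5 m

With h = a·x + b·y + c and MW-1 as origin, the differences give:
  (-80)·a + (-130)·b = +0.61
  (-75)·a + (-50)·b = +0.48
Eliminate b (×(-50) and ×(-130), subtract): -5750·a = 31.900 → a = ∂h/∂x = -0.005548
Back-substitute: b = ∂h/∂y = -0.001278.
h(325, 190) = 264.88 + (-0.005548)·(235) + (-0.001278)·(55) = 264.88 -1.304 -0.070 = 263.506 m.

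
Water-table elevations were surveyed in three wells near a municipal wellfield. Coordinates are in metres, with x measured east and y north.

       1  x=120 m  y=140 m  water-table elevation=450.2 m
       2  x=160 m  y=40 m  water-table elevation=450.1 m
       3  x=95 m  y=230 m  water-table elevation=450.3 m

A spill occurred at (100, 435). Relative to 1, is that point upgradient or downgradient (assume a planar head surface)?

upgradient

Taking 1 as reference: 2−1 = (40, -100, -0.1); 3−1 = (-25, 90, +0.1).
Solve a·Δx + b·Δy = Δh: det = 40·90 − (-25)·(-100) = 1100.
∂h/∂x = [(-0.1)·90 − (+0.1)·(-100)] / 1100 = +0.0009091
∂h/∂y = [40·(+0.1) − (-25)·(-0.1)] / 1100 = +0.001364
Head at (100, 435) = 450.2 + (+0.0009091)·(-20) + (+0.001364)·(295) = 450.58 m.
That is higher than the 450.2 m at 1, so the point is upgradient.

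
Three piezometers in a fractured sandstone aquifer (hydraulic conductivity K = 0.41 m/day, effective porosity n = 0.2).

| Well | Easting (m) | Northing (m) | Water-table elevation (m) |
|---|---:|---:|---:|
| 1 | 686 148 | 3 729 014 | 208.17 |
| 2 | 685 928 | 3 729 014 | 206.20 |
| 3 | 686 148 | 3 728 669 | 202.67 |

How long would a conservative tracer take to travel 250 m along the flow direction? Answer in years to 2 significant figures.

∂h/∂x = (206.20 − 208.17) / (685928 − 686148) = +0.008955
∂h/∂y = (202.67 − 208.17) / (3728669 − 3729014) = +0.01594
|∇h| = √(0.008955² + 0.01594²) = 0.01828
Seepage velocity v = K·i/n = 0.41 × 0.01828 / 0.2 = 0.03747 m/day.
t = 250 / 0.03747 = 6672 days = 18.3 years.

18 years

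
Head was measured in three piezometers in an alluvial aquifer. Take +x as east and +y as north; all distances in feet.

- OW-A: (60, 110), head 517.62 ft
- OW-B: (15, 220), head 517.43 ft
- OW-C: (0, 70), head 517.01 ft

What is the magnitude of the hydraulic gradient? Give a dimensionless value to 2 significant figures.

0.0091

Differences from OW-A: to OW-B (Δx, Δy, Δh) = (-45, 110, -0.19); to OW-C = (-60, -40, -0.61).
Solve a·Δx + b·Δy = Δh: det = (-45)·(-40) − (-60)·110 = 8400.
∂h/∂x = [(-0.19)·(-40) − (-0.61)·110] / 8400 = +0.008893
∂h/∂y = [(-45)·(-0.61) − (-60)·(-0.19)] / 8400 = +0.001911
|∇h| = √(0.008893² + 0.001911²) = 0.009096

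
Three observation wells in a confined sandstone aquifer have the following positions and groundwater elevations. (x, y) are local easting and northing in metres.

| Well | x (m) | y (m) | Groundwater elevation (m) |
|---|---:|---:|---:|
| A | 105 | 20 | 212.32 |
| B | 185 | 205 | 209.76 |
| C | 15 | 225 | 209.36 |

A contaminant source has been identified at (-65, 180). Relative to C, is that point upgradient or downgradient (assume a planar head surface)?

Taking A as reference: B−A = (80, 185, -2.56); C−A = (-90, 205, -2.96).
Determinant of the coordinate differences = 80·205 − (-90)·185 = 33050.
∂h/∂x = [(-2.56)·205 − (-2.96)·185] / 33050 = +0.0006899
∂h/∂y = [80·(-2.96) − (-90)·(-2.56)] / 33050 = -0.01414
Head at (-65, 180) = 212.32 + (+0.0006899)·(-170) + (-0.01414)·(160) = 209.94 m.
That is higher than the 209.36 m at C, so the point is upgradient.

upgradient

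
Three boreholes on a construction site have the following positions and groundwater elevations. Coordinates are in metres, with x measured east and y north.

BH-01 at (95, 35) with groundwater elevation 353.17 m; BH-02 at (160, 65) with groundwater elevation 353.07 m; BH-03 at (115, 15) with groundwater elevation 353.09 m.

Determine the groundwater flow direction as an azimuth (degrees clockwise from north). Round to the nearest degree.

126°

Differences from BH-01: to BH-02 (Δx, Δy, Δh) = (65, 30, -0.10); to BH-03 = (20, -20, -0.08).
Solve a·Δx + b·Δy = Δh: det = 65·(-20) − 20·30 = -1900.
∂h/∂x = [(-0.10)·(-20) − (-0.08)·30] / -1900 = -0.002316
∂h/∂y = [65·(-0.08) − 20·(-0.10)] / -1900 = +0.001684
Flow direction (−∇h) has components (+0.002316 E, -0.001684 N).
Azimuth = atan2(E, N) = atan2(+0.002316, -0.001684) = 126.0° ≈ 126°.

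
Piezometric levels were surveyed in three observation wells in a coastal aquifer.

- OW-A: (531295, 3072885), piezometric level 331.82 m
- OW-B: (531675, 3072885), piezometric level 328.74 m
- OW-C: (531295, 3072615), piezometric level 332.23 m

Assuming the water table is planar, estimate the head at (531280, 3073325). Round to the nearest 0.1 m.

331.3 m

∂h/∂x = (328.74 − 331.82) / (531675 − 531295) = -0.008105
∂h/∂y = (332.23 − 331.82) / (3072615 − 3072885) = -0.001519
h(531280, 3073325) = 331.82 + (-0.008105)·(-15) + (-0.001519)·(440) = 331.82 +0.122 -0.668 = 331.273 m.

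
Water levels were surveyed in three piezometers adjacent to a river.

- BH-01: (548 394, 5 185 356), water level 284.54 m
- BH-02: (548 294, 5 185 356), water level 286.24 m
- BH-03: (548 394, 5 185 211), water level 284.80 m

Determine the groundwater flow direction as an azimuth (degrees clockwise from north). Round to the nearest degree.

084°

∂h/∂x = (286.24 − 284.54) / (548294 − 548394) = -0.01700
∂h/∂y = (284.80 − 284.54) / (5185211 − 5185356) = -0.001793
Flow direction (−∇h) has components (+0.01700 E, +0.001793 N).
Azimuth = atan2(E, N) = atan2(+0.01700, +0.001793) = 84.0° ≈ 084°.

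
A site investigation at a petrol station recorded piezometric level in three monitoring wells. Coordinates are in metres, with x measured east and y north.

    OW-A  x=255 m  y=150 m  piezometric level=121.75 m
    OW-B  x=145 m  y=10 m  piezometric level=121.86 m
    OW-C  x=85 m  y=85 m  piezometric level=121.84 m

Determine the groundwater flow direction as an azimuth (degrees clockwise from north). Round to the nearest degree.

With h = a·x + b·y + c and OW-A as origin, the differences give:
  (-110)·a + (-140)·b = +0.11
  (-170)·a + (-65)·b = +0.09
Eliminate b (×(-65) and ×(-140), subtract): -16650·a = 5.450 → a = ∂h/∂x = -0.0003273
Back-substitute: b = ∂h/∂y = -0.0005285.
Flow direction (−∇h) has components (+0.0003273 E, +0.0005285 N).
Azimuth = atan2(E, N) = atan2(+0.0003273, +0.0005285) = 31.8° ≈ 032°.

032°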